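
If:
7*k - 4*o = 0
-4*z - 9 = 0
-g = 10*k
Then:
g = -40*o/7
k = 4*o/7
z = -9/4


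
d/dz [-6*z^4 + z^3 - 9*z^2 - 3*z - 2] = -24*z^3 + 3*z^2 - 18*z - 3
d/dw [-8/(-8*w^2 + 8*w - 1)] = 64*(1 - 2*w)/(8*w^2 - 8*w + 1)^2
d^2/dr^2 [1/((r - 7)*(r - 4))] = 2*((r - 7)^2 + (r - 7)*(r - 4) + (r - 4)^2)/((r - 7)^3*(r - 4)^3)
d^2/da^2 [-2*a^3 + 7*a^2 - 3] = 14 - 12*a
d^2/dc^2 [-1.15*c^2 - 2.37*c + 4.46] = -2.30000000000000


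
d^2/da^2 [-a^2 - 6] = -2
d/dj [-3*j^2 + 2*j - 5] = 2 - 6*j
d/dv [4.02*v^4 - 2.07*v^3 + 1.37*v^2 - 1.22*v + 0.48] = 16.08*v^3 - 6.21*v^2 + 2.74*v - 1.22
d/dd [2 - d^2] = -2*d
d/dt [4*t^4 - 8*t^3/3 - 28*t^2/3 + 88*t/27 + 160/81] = 16*t^3 - 8*t^2 - 56*t/3 + 88/27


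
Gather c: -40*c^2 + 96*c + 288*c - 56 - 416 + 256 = -40*c^2 + 384*c - 216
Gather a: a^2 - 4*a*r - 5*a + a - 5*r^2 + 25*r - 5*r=a^2 + a*(-4*r - 4) - 5*r^2 + 20*r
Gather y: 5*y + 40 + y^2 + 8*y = y^2 + 13*y + 40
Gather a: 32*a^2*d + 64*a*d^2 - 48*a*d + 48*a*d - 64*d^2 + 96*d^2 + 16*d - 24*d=32*a^2*d + 64*a*d^2 + 32*d^2 - 8*d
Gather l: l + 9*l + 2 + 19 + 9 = 10*l + 30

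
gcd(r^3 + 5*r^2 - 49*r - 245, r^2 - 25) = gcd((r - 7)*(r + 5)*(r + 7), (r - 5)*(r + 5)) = r + 5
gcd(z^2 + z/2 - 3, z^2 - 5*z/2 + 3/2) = z - 3/2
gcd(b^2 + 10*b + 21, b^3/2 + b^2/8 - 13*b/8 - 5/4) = 1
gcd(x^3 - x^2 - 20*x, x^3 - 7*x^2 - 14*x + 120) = x^2 - x - 20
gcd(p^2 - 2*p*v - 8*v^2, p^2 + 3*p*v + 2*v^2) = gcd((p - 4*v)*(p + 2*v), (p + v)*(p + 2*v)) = p + 2*v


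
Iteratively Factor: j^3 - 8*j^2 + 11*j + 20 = (j - 4)*(j^2 - 4*j - 5) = (j - 4)*(j + 1)*(j - 5)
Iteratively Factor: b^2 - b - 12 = (b - 4)*(b + 3)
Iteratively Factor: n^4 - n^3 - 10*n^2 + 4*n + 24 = (n + 2)*(n^3 - 3*n^2 - 4*n + 12) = (n - 3)*(n + 2)*(n^2 - 4) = (n - 3)*(n + 2)^2*(n - 2)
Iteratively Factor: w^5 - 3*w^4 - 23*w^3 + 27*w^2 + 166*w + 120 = (w - 5)*(w^4 + 2*w^3 - 13*w^2 - 38*w - 24) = (w - 5)*(w + 2)*(w^3 - 13*w - 12) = (w - 5)*(w + 1)*(w + 2)*(w^2 - w - 12) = (w - 5)*(w + 1)*(w + 2)*(w + 3)*(w - 4)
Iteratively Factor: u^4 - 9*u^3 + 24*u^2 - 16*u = (u - 4)*(u^3 - 5*u^2 + 4*u) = (u - 4)*(u - 1)*(u^2 - 4*u) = u*(u - 4)*(u - 1)*(u - 4)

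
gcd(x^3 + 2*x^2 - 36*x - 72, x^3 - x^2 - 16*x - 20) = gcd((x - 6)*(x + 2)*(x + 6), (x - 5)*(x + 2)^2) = x + 2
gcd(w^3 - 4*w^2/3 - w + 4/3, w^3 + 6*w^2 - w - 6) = w^2 - 1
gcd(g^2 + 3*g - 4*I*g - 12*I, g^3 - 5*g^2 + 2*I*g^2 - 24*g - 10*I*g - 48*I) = g + 3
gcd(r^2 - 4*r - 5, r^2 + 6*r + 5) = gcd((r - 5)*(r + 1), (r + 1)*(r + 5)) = r + 1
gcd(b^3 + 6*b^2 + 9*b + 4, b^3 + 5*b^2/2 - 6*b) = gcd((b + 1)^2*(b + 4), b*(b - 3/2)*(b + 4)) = b + 4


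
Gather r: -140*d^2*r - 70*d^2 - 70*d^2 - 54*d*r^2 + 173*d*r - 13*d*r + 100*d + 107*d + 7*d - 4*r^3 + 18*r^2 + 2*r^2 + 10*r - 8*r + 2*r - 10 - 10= -140*d^2 + 214*d - 4*r^3 + r^2*(20 - 54*d) + r*(-140*d^2 + 160*d + 4) - 20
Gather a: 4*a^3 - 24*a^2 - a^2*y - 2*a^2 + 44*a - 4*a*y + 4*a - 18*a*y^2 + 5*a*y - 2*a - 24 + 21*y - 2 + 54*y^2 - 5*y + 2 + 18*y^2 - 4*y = 4*a^3 + a^2*(-y - 26) + a*(-18*y^2 + y + 46) + 72*y^2 + 12*y - 24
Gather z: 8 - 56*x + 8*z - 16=-56*x + 8*z - 8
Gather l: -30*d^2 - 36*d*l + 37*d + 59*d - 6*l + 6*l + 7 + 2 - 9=-30*d^2 - 36*d*l + 96*d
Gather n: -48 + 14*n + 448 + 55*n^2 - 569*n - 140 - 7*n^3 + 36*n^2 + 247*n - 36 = -7*n^3 + 91*n^2 - 308*n + 224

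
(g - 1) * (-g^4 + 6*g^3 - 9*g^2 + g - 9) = -g^5 + 7*g^4 - 15*g^3 + 10*g^2 - 10*g + 9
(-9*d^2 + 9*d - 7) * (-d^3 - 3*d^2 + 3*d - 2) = 9*d^5 + 18*d^4 - 47*d^3 + 66*d^2 - 39*d + 14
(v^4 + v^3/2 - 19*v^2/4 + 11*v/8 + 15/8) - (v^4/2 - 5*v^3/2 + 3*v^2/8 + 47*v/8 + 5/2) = v^4/2 + 3*v^3 - 41*v^2/8 - 9*v/2 - 5/8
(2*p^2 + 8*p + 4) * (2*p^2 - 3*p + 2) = 4*p^4 + 10*p^3 - 12*p^2 + 4*p + 8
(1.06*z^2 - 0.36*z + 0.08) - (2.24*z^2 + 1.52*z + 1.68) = -1.18*z^2 - 1.88*z - 1.6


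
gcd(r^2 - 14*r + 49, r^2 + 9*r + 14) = 1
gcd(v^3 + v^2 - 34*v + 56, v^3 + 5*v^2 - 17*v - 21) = v + 7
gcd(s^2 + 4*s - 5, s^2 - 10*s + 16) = 1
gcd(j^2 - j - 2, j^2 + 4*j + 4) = 1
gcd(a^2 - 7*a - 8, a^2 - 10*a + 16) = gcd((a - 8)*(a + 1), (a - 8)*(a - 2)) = a - 8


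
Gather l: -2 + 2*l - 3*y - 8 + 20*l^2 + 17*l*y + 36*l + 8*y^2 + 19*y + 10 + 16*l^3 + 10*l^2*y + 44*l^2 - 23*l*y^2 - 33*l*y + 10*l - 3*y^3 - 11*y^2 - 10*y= 16*l^3 + l^2*(10*y + 64) + l*(-23*y^2 - 16*y + 48) - 3*y^3 - 3*y^2 + 6*y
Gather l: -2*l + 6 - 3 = 3 - 2*l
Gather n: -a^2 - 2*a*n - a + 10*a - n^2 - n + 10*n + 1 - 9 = -a^2 + 9*a - n^2 + n*(9 - 2*a) - 8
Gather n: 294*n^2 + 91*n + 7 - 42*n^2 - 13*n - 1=252*n^2 + 78*n + 6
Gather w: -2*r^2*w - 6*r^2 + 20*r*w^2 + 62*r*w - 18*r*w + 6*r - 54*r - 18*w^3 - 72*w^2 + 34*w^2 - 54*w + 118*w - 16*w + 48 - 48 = -6*r^2 - 48*r - 18*w^3 + w^2*(20*r - 38) + w*(-2*r^2 + 44*r + 48)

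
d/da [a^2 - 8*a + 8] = 2*a - 8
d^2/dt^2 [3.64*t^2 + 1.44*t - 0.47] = 7.28000000000000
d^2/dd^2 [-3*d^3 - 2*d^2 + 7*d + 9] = -18*d - 4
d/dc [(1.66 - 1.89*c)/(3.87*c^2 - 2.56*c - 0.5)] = (7.3143*c^2 - 12.8484*c + 5.1946)/(14.9769*c^4 - 19.8144*c^3 + 2.6836*c^2 + 2.56*c + 0.25)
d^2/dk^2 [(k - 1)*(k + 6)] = 2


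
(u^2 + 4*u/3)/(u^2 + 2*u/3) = (3*u + 4)/(3*u + 2)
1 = 1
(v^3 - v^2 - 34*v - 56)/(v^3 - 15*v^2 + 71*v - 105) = (v^2 + 6*v + 8)/(v^2 - 8*v + 15)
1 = 1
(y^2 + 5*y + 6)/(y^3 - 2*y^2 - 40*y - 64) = (y + 3)/(y^2 - 4*y - 32)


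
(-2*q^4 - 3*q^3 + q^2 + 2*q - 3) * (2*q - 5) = -4*q^5 + 4*q^4 + 17*q^3 - q^2 - 16*q + 15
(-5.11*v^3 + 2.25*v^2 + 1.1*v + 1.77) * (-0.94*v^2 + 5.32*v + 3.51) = 4.8034*v^5 - 29.3002*v^4 - 7.0001*v^3 + 12.0857*v^2 + 13.2774*v + 6.2127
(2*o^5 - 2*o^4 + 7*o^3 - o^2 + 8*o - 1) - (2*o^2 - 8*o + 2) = 2*o^5 - 2*o^4 + 7*o^3 - 3*o^2 + 16*o - 3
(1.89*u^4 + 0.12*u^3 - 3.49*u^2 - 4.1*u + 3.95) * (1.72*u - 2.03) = 3.2508*u^5 - 3.6303*u^4 - 6.2464*u^3 + 0.0327000000000002*u^2 + 15.117*u - 8.0185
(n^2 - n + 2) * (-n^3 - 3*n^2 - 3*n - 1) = -n^5 - 2*n^4 - 2*n^3 - 4*n^2 - 5*n - 2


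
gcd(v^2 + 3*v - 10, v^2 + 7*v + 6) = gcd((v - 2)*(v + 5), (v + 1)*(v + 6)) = 1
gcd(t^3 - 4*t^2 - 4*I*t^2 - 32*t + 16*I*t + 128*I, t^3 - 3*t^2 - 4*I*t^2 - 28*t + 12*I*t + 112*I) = t^2 + t*(4 - 4*I) - 16*I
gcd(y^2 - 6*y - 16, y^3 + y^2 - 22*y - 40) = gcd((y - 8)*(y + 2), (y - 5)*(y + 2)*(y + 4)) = y + 2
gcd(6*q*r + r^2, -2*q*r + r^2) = r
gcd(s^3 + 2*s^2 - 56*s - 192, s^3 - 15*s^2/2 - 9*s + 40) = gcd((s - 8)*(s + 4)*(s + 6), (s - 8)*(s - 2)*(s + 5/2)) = s - 8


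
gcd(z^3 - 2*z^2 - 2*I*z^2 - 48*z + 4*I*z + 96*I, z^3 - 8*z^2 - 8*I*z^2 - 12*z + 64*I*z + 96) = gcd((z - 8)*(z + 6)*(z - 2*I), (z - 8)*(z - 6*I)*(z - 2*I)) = z^2 + z*(-8 - 2*I) + 16*I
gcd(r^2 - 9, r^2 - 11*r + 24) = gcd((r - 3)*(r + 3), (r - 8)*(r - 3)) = r - 3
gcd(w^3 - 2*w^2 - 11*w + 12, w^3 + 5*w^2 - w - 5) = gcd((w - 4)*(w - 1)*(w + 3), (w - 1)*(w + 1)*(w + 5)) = w - 1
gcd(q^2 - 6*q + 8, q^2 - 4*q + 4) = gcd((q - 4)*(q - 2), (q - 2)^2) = q - 2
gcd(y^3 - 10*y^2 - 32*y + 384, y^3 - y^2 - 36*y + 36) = y + 6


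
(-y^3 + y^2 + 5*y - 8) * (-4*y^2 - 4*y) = 4*y^5 - 24*y^3 + 12*y^2 + 32*y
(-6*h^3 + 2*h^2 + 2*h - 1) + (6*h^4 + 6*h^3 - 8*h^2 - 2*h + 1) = 6*h^4 - 6*h^2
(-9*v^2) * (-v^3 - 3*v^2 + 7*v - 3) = 9*v^5 + 27*v^4 - 63*v^3 + 27*v^2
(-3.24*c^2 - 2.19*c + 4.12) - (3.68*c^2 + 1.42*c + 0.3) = -6.92*c^2 - 3.61*c + 3.82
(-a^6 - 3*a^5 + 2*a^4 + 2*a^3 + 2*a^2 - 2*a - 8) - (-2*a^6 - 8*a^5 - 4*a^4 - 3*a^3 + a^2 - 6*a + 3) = a^6 + 5*a^5 + 6*a^4 + 5*a^3 + a^2 + 4*a - 11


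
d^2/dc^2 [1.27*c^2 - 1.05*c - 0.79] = 2.54000000000000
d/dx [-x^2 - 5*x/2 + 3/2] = -2*x - 5/2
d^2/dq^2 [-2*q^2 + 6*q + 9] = -4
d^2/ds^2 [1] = 0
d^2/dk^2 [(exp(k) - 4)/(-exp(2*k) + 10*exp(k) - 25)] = (-exp(2*k) - 4*exp(k) + 15)*exp(k)/(exp(4*k) - 20*exp(3*k) + 150*exp(2*k) - 500*exp(k) + 625)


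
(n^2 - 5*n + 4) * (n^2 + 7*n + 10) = n^4 + 2*n^3 - 21*n^2 - 22*n + 40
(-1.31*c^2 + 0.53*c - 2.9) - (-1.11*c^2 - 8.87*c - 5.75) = -0.2*c^2 + 9.4*c + 2.85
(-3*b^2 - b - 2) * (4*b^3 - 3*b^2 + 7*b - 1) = -12*b^5 + 5*b^4 - 26*b^3 + 2*b^2 - 13*b + 2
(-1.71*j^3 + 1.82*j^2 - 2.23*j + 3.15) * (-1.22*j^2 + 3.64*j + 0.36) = 2.0862*j^5 - 8.4448*j^4 + 8.7298*j^3 - 11.305*j^2 + 10.6632*j + 1.134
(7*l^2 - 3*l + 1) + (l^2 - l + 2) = 8*l^2 - 4*l + 3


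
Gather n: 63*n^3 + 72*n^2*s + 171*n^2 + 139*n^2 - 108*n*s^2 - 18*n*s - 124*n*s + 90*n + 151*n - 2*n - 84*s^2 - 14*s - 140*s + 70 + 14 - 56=63*n^3 + n^2*(72*s + 310) + n*(-108*s^2 - 142*s + 239) - 84*s^2 - 154*s + 28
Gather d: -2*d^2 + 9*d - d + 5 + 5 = -2*d^2 + 8*d + 10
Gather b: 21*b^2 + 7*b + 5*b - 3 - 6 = 21*b^2 + 12*b - 9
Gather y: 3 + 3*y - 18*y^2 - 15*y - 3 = -18*y^2 - 12*y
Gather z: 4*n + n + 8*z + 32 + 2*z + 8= 5*n + 10*z + 40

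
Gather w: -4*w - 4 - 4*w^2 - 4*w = -4*w^2 - 8*w - 4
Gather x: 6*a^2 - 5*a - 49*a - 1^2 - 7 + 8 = 6*a^2 - 54*a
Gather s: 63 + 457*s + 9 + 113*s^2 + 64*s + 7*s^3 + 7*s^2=7*s^3 + 120*s^2 + 521*s + 72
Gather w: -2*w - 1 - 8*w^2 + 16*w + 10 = -8*w^2 + 14*w + 9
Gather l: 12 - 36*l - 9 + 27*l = 3 - 9*l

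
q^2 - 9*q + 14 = (q - 7)*(q - 2)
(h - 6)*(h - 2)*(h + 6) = h^3 - 2*h^2 - 36*h + 72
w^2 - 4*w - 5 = (w - 5)*(w + 1)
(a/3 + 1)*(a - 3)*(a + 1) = a^3/3 + a^2/3 - 3*a - 3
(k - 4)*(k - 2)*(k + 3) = k^3 - 3*k^2 - 10*k + 24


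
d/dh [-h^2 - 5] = -2*h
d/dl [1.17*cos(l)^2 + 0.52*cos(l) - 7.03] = -(2.34*cos(l) + 0.52)*sin(l)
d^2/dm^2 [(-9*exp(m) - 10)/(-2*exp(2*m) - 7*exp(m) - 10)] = (36*exp(4*m) + 34*exp(3*m) - 660*exp(2*m) - 940*exp(m) + 200)*exp(m)/(8*exp(6*m) + 84*exp(5*m) + 414*exp(4*m) + 1183*exp(3*m) + 2070*exp(2*m) + 2100*exp(m) + 1000)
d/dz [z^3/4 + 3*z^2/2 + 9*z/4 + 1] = 3*z^2/4 + 3*z + 9/4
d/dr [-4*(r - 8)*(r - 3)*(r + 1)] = -12*r^2 + 80*r - 52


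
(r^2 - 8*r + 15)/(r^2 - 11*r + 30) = (r - 3)/(r - 6)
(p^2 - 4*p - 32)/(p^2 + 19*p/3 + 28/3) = 3*(p - 8)/(3*p + 7)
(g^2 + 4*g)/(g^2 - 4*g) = (g + 4)/(g - 4)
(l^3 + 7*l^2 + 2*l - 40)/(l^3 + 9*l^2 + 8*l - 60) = (l + 4)/(l + 6)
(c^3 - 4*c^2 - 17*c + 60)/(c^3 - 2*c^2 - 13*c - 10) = (c^2 + c - 12)/(c^2 + 3*c + 2)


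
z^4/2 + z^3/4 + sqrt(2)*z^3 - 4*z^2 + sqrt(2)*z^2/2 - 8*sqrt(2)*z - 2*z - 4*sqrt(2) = (z/2 + sqrt(2))*(z + 1/2)*(z - 2*sqrt(2))*(z + 2*sqrt(2))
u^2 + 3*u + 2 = (u + 1)*(u + 2)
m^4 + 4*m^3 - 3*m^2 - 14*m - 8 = (m - 2)*(m + 1)^2*(m + 4)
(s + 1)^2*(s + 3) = s^3 + 5*s^2 + 7*s + 3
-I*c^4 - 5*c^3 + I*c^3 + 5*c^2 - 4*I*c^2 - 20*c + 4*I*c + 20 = (c - 5*I)*(c - 2*I)*(c + 2*I)*(-I*c + I)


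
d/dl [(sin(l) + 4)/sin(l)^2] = -(sin(l) + 8)*cos(l)/sin(l)^3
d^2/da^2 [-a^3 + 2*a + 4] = -6*a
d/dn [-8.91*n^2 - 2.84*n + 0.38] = -17.82*n - 2.84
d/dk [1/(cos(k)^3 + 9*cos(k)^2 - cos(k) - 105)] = (3*cos(k)^2 + 18*cos(k) - 1)*sin(k)/(cos(k)^3 + 9*cos(k)^2 - cos(k) - 105)^2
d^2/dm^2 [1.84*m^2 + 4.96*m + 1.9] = 3.68000000000000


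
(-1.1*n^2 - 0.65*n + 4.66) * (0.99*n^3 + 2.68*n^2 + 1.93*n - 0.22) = -1.089*n^5 - 3.5915*n^4 + 0.7484*n^3 + 11.4763*n^2 + 9.1368*n - 1.0252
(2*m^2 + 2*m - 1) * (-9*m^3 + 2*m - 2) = -18*m^5 - 18*m^4 + 13*m^3 - 6*m + 2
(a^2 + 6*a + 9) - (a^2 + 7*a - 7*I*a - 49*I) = -a + 7*I*a + 9 + 49*I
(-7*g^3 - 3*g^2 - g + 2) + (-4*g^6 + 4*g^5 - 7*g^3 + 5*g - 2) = -4*g^6 + 4*g^5 - 14*g^3 - 3*g^2 + 4*g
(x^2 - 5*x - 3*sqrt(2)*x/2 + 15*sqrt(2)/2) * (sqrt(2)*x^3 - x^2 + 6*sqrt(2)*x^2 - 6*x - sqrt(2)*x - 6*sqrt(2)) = sqrt(2)*x^5 - 4*x^4 + sqrt(2)*x^4 - 59*sqrt(2)*x^3/2 - 4*x^3 + sqrt(2)*x^2/2 + 123*x^2 - 15*sqrt(2)*x + 3*x - 90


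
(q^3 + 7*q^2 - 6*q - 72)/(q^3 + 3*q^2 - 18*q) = (q + 4)/q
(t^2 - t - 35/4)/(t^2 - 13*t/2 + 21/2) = (t + 5/2)/(t - 3)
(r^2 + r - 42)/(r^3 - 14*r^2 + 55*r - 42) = (r + 7)/(r^2 - 8*r + 7)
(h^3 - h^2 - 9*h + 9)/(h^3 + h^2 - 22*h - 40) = (h^3 - h^2 - 9*h + 9)/(h^3 + h^2 - 22*h - 40)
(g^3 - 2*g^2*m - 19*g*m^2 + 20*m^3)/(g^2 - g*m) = g - m - 20*m^2/g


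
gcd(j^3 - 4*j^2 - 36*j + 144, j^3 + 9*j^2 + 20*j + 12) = j + 6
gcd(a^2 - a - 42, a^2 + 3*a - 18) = a + 6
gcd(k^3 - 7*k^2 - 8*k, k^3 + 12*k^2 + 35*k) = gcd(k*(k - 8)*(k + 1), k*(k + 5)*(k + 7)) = k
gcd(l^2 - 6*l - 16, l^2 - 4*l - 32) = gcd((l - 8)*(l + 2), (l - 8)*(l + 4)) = l - 8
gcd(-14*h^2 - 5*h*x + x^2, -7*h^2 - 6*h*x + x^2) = -7*h + x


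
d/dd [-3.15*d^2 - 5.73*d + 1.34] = -6.3*d - 5.73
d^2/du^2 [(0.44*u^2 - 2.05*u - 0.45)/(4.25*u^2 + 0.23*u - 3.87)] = (-7.105427357601e-15*u^4 - 74.91645*u^3 - 5.34734999999999*u^2 - 204.9435*u - 5.320098)/(76.765625*u^6 + 12.463125*u^5 - 209.03115*u^4 - 22.685383*u^3 + 190.341306*u^2 + 10.334061*u - 57.960603)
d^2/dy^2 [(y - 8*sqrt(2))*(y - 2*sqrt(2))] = 2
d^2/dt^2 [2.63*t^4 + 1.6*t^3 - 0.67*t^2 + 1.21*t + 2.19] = 31.56*t^2 + 9.6*t - 1.34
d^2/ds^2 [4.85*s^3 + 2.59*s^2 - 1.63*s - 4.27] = 29.1*s + 5.18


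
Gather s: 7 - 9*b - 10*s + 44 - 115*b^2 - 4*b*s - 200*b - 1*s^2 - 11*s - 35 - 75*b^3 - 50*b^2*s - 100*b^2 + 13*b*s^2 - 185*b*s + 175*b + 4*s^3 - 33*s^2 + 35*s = -75*b^3 - 215*b^2 - 34*b + 4*s^3 + s^2*(13*b - 34) + s*(-50*b^2 - 189*b + 14) + 16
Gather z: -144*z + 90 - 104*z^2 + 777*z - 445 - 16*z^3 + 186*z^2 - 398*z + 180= -16*z^3 + 82*z^2 + 235*z - 175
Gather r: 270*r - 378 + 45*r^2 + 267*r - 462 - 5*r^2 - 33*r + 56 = 40*r^2 + 504*r - 784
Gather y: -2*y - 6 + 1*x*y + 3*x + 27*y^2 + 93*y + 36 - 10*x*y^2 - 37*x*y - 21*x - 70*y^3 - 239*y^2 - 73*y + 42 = -18*x - 70*y^3 + y^2*(-10*x - 212) + y*(18 - 36*x) + 72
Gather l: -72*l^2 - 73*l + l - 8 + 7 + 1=-72*l^2 - 72*l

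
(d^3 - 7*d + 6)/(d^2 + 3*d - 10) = (d^2 + 2*d - 3)/(d + 5)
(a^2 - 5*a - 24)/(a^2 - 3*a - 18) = (a - 8)/(a - 6)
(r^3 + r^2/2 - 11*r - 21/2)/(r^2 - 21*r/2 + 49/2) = (r^2 + 4*r + 3)/(r - 7)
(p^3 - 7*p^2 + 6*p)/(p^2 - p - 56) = p*(-p^2 + 7*p - 6)/(-p^2 + p + 56)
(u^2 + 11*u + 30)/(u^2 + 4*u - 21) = (u^2 + 11*u + 30)/(u^2 + 4*u - 21)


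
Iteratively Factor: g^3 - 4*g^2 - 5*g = (g - 5)*(g^2 + g) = (g - 5)*(g + 1)*(g)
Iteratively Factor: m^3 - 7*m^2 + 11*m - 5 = (m - 1)*(m^2 - 6*m + 5) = (m - 1)^2*(m - 5)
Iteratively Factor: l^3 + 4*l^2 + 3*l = (l)*(l^2 + 4*l + 3) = l*(l + 3)*(l + 1)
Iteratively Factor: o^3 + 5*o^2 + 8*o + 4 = (o + 2)*(o^2 + 3*o + 2) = (o + 1)*(o + 2)*(o + 2)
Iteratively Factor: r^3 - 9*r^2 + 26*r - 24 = (r - 3)*(r^2 - 6*r + 8) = (r - 3)*(r - 2)*(r - 4)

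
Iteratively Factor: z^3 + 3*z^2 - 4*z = (z + 4)*(z^2 - z) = z*(z + 4)*(z - 1)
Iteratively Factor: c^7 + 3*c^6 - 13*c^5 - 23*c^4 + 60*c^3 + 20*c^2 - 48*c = (c - 2)*(c^6 + 5*c^5 - 3*c^4 - 29*c^3 + 2*c^2 + 24*c) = (c - 2)^2*(c^5 + 7*c^4 + 11*c^3 - 7*c^2 - 12*c) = (c - 2)^2*(c - 1)*(c^4 + 8*c^3 + 19*c^2 + 12*c) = (c - 2)^2*(c - 1)*(c + 3)*(c^3 + 5*c^2 + 4*c) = (c - 2)^2*(c - 1)*(c + 3)*(c + 4)*(c^2 + c) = c*(c - 2)^2*(c - 1)*(c + 3)*(c + 4)*(c + 1)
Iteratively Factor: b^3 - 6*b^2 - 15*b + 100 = (b - 5)*(b^2 - b - 20) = (b - 5)^2*(b + 4)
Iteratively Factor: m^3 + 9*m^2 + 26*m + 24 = (m + 4)*(m^2 + 5*m + 6) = (m + 3)*(m + 4)*(m + 2)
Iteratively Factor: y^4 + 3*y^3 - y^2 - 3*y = (y + 1)*(y^3 + 2*y^2 - 3*y) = (y - 1)*(y + 1)*(y^2 + 3*y) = (y - 1)*(y + 1)*(y + 3)*(y)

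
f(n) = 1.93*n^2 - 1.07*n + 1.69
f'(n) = 3.86*n - 1.07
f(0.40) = 1.57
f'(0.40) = 0.47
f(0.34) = 1.55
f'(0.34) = 0.24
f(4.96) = 43.86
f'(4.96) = 18.08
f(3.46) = 21.09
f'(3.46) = 12.29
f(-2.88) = 20.78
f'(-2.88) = -12.19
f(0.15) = 1.57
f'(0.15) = -0.49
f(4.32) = 33.09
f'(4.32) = 15.61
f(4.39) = 34.19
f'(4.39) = 15.88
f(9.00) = 148.39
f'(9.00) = 33.67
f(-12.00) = 292.45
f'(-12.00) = -47.39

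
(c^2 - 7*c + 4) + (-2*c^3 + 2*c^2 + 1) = -2*c^3 + 3*c^2 - 7*c + 5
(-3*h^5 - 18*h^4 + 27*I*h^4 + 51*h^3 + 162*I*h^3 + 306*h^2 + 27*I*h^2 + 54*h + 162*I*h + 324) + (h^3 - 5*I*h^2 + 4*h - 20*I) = -3*h^5 - 18*h^4 + 27*I*h^4 + 52*h^3 + 162*I*h^3 + 306*h^2 + 22*I*h^2 + 58*h + 162*I*h + 324 - 20*I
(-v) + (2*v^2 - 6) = 2*v^2 - v - 6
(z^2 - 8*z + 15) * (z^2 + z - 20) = z^4 - 7*z^3 - 13*z^2 + 175*z - 300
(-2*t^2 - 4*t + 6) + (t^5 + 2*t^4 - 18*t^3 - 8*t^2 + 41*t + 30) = t^5 + 2*t^4 - 18*t^3 - 10*t^2 + 37*t + 36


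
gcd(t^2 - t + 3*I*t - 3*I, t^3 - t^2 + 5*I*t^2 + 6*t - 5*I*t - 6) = t - 1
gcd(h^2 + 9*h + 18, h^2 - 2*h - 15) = h + 3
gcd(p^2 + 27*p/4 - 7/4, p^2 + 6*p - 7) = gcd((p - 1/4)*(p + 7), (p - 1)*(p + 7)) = p + 7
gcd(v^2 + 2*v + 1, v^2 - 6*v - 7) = v + 1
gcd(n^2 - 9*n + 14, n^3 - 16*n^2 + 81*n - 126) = n - 7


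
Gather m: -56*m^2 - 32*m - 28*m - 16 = -56*m^2 - 60*m - 16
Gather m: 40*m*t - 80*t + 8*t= 40*m*t - 72*t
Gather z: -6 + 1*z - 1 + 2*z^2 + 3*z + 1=2*z^2 + 4*z - 6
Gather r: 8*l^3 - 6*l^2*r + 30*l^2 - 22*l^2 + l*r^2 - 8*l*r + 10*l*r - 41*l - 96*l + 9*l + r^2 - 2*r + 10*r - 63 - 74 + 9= 8*l^3 + 8*l^2 - 128*l + r^2*(l + 1) + r*(-6*l^2 + 2*l + 8) - 128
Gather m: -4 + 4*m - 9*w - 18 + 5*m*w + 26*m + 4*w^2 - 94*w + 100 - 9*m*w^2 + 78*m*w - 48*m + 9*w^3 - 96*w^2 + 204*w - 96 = m*(-9*w^2 + 83*w - 18) + 9*w^3 - 92*w^2 + 101*w - 18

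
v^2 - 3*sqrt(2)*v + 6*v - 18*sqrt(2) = (v + 6)*(v - 3*sqrt(2))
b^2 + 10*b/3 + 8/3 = (b + 4/3)*(b + 2)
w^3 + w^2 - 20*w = w*(w - 4)*(w + 5)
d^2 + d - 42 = (d - 6)*(d + 7)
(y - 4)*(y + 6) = y^2 + 2*y - 24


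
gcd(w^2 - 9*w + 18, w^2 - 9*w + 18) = w^2 - 9*w + 18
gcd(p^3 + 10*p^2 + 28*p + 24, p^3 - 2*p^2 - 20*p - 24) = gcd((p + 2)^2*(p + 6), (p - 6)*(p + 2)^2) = p^2 + 4*p + 4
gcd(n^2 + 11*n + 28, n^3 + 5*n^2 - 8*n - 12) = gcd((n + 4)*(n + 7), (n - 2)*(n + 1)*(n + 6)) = 1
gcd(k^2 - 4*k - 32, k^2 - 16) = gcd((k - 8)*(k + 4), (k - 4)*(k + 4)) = k + 4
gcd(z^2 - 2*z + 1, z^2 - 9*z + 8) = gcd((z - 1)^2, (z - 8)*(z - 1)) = z - 1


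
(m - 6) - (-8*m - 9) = 9*m + 3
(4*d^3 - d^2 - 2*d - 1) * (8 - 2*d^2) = -8*d^5 + 2*d^4 + 36*d^3 - 6*d^2 - 16*d - 8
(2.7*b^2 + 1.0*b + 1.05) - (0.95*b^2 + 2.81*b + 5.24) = 1.75*b^2 - 1.81*b - 4.19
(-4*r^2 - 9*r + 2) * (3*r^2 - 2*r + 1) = -12*r^4 - 19*r^3 + 20*r^2 - 13*r + 2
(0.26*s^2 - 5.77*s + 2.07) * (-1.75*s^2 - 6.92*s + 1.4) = -0.455*s^4 + 8.2983*s^3 + 36.6699*s^2 - 22.4024*s + 2.898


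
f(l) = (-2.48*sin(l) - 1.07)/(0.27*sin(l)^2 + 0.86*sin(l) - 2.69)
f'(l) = (-0.54*sin(l)*cos(l) - 0.86*cos(l))*(-2.48*sin(l) - 1.07)/(0.27*sin(l)^2 + 0.86*sin(l) - 2.69)^2 - 2.48*cos(l)/(0.27*sin(l)^2 + 0.86*sin(l) - 2.69) = (0.6696*sin(l)^2 + 0.5778*sin(l) + 7.5914)*cos(l)/(0.0729*sin(l)^4 + 0.4644*sin(l)^3 - 0.713*sin(l)^2 - 4.6268*sin(l) + 7.2361)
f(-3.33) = 0.61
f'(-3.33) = -1.20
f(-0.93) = -0.29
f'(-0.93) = 0.44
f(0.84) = 1.54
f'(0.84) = 1.55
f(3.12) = 0.42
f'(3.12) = -1.07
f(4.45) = -0.41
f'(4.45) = -0.19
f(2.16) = 1.75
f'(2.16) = -1.48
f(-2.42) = -0.18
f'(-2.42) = -0.57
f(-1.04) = -0.33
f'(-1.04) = 0.37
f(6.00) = 0.13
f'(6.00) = 0.85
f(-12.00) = 1.12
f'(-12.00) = 1.48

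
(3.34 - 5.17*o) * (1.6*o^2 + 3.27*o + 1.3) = -8.272*o^3 - 11.5619*o^2 + 4.2008*o + 4.342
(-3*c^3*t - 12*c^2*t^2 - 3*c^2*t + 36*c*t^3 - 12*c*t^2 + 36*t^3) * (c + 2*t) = -3*c^4*t - 18*c^3*t^2 - 3*c^3*t + 12*c^2*t^3 - 18*c^2*t^2 + 72*c*t^4 + 12*c*t^3 + 72*t^4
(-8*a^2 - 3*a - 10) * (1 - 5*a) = 40*a^3 + 7*a^2 + 47*a - 10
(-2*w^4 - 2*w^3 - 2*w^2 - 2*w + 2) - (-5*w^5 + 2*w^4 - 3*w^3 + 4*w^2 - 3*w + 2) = 5*w^5 - 4*w^4 + w^3 - 6*w^2 + w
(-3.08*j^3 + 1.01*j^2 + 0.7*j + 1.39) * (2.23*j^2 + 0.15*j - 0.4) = -6.8684*j^5 + 1.7903*j^4 + 2.9445*j^3 + 2.8007*j^2 - 0.0715*j - 0.556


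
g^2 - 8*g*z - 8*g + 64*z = (g - 8)*(g - 8*z)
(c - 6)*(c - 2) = c^2 - 8*c + 12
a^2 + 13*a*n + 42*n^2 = (a + 6*n)*(a + 7*n)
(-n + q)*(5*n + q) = -5*n^2 + 4*n*q + q^2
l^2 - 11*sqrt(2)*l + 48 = (l - 8*sqrt(2))*(l - 3*sqrt(2))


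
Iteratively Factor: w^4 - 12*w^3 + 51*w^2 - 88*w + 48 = (w - 4)*(w^3 - 8*w^2 + 19*w - 12) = (w - 4)*(w - 3)*(w^2 - 5*w + 4) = (w - 4)^2*(w - 3)*(w - 1)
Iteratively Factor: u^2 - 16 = (u - 4)*(u + 4)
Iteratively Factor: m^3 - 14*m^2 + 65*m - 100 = (m - 5)*(m^2 - 9*m + 20) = (m - 5)*(m - 4)*(m - 5)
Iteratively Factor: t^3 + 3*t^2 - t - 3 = (t + 3)*(t^2 - 1) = (t - 1)*(t + 3)*(t + 1)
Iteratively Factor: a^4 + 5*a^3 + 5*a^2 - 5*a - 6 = (a + 3)*(a^3 + 2*a^2 - a - 2) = (a + 2)*(a + 3)*(a^2 - 1) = (a + 1)*(a + 2)*(a + 3)*(a - 1)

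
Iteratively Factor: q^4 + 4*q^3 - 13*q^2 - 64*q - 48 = (q + 3)*(q^3 + q^2 - 16*q - 16) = (q - 4)*(q + 3)*(q^2 + 5*q + 4) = (q - 4)*(q + 1)*(q + 3)*(q + 4)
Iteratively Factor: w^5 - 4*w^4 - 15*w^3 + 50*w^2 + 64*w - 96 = (w + 3)*(w^4 - 7*w^3 + 6*w^2 + 32*w - 32) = (w - 4)*(w + 3)*(w^3 - 3*w^2 - 6*w + 8) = (w - 4)^2*(w + 3)*(w^2 + w - 2) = (w - 4)^2*(w + 2)*(w + 3)*(w - 1)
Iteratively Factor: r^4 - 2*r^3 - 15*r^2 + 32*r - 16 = (r - 1)*(r^3 - r^2 - 16*r + 16) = (r - 1)^2*(r^2 - 16) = (r - 1)^2*(r + 4)*(r - 4)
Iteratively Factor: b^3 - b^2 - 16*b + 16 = (b - 1)*(b^2 - 16) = (b - 1)*(b + 4)*(b - 4)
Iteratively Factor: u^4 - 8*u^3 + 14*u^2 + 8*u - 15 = (u - 3)*(u^3 - 5*u^2 - u + 5) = (u - 3)*(u - 1)*(u^2 - 4*u - 5) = (u - 5)*(u - 3)*(u - 1)*(u + 1)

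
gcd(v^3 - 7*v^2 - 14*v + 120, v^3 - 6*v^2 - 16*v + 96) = v^2 - 2*v - 24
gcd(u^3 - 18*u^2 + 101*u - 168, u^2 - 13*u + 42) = u - 7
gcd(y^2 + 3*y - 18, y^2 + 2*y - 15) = y - 3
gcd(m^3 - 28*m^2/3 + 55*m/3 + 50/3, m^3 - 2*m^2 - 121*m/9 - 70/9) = m^2 - 13*m/3 - 10/3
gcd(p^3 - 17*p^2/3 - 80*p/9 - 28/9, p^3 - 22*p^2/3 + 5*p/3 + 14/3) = p^2 - 19*p/3 - 14/3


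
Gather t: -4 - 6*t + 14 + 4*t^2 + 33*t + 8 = 4*t^2 + 27*t + 18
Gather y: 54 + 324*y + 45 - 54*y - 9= 270*y + 90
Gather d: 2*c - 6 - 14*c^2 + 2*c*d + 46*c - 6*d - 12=-14*c^2 + 48*c + d*(2*c - 6) - 18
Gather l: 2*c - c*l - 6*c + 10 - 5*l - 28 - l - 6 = -4*c + l*(-c - 6) - 24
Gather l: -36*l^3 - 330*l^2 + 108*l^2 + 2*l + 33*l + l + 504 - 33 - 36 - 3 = -36*l^3 - 222*l^2 + 36*l + 432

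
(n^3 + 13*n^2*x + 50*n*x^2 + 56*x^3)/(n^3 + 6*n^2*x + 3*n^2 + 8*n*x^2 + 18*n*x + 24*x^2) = (n + 7*x)/(n + 3)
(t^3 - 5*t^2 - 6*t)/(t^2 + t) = t - 6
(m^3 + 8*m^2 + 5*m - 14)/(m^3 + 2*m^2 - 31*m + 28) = (m + 2)/(m - 4)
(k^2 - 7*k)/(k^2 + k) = (k - 7)/(k + 1)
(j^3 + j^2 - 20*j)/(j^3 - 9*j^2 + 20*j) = (j + 5)/(j - 5)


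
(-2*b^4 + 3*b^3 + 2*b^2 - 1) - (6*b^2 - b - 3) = -2*b^4 + 3*b^3 - 4*b^2 + b + 2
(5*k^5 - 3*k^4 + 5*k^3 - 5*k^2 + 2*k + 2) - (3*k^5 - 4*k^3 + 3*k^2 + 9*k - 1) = 2*k^5 - 3*k^4 + 9*k^3 - 8*k^2 - 7*k + 3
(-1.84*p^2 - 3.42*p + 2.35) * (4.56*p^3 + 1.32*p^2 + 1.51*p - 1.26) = -8.3904*p^5 - 18.024*p^4 + 3.4232*p^3 + 0.2562*p^2 + 7.8577*p - 2.961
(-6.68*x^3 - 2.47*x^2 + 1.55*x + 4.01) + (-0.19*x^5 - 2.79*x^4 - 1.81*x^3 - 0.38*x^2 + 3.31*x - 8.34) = -0.19*x^5 - 2.79*x^4 - 8.49*x^3 - 2.85*x^2 + 4.86*x - 4.33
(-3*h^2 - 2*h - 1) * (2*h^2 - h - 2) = -6*h^4 - h^3 + 6*h^2 + 5*h + 2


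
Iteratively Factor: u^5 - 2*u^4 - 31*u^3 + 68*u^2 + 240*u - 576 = (u - 4)*(u^4 + 2*u^3 - 23*u^2 - 24*u + 144) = (u - 4)*(u - 3)*(u^3 + 5*u^2 - 8*u - 48) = (u - 4)*(u - 3)^2*(u^2 + 8*u + 16) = (u - 4)*(u - 3)^2*(u + 4)*(u + 4)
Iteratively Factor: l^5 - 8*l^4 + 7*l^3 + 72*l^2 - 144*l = (l - 4)*(l^4 - 4*l^3 - 9*l^2 + 36*l) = l*(l - 4)*(l^3 - 4*l^2 - 9*l + 36) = l*(l - 4)^2*(l^2 - 9) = l*(l - 4)^2*(l + 3)*(l - 3)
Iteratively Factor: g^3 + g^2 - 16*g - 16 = (g - 4)*(g^2 + 5*g + 4) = (g - 4)*(g + 1)*(g + 4)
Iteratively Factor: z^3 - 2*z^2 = (z - 2)*(z^2) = z*(z - 2)*(z)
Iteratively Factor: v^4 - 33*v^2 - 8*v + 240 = (v + 4)*(v^3 - 4*v^2 - 17*v + 60) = (v + 4)^2*(v^2 - 8*v + 15) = (v - 3)*(v + 4)^2*(v - 5)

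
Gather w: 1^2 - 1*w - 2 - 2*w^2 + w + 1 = -2*w^2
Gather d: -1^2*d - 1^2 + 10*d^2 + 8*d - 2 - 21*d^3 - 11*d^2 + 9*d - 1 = -21*d^3 - d^2 + 16*d - 4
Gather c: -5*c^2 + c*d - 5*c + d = -5*c^2 + c*(d - 5) + d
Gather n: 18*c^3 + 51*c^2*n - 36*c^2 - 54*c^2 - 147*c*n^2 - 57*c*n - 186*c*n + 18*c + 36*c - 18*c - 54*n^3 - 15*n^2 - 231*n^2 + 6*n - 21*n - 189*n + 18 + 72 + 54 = 18*c^3 - 90*c^2 + 36*c - 54*n^3 + n^2*(-147*c - 246) + n*(51*c^2 - 243*c - 204) + 144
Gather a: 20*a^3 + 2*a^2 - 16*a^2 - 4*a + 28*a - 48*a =20*a^3 - 14*a^2 - 24*a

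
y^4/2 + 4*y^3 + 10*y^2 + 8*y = y*(y/2 + 1)*(y + 2)*(y + 4)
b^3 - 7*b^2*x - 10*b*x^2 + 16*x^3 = (b - 8*x)*(b - x)*(b + 2*x)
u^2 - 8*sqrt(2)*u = u*(u - 8*sqrt(2))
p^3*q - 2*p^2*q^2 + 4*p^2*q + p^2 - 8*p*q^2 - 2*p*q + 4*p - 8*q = (p + 4)*(p - 2*q)*(p*q + 1)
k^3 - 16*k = k*(k - 4)*(k + 4)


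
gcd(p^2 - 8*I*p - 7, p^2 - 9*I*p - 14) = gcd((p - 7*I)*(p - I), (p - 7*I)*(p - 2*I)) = p - 7*I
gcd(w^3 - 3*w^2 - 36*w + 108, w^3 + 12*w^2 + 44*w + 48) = w + 6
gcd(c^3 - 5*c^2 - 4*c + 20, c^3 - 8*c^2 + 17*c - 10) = c^2 - 7*c + 10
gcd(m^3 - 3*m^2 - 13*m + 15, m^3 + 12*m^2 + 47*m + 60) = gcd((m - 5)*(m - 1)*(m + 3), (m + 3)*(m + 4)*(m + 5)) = m + 3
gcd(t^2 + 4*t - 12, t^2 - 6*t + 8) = t - 2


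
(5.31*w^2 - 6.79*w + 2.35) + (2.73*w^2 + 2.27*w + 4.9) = 8.04*w^2 - 4.52*w + 7.25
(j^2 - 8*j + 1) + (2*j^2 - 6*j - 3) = 3*j^2 - 14*j - 2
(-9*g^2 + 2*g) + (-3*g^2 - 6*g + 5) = -12*g^2 - 4*g + 5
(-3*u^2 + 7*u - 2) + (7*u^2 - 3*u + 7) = 4*u^2 + 4*u + 5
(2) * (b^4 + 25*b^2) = 2*b^4 + 50*b^2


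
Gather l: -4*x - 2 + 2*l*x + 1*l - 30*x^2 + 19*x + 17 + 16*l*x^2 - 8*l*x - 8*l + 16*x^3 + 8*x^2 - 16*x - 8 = l*(16*x^2 - 6*x - 7) + 16*x^3 - 22*x^2 - x + 7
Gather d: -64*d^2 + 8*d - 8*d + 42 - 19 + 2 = 25 - 64*d^2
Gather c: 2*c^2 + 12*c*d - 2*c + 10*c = 2*c^2 + c*(12*d + 8)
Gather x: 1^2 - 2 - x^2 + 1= -x^2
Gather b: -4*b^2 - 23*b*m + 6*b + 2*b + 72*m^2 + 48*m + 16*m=-4*b^2 + b*(8 - 23*m) + 72*m^2 + 64*m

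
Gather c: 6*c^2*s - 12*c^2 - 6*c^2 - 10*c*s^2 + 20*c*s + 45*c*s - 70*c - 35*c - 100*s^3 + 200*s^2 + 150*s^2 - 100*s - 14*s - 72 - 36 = c^2*(6*s - 18) + c*(-10*s^2 + 65*s - 105) - 100*s^3 + 350*s^2 - 114*s - 108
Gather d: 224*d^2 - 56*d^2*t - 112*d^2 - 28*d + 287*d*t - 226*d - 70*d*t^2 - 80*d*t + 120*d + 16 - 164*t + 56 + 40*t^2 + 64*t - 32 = d^2*(112 - 56*t) + d*(-70*t^2 + 207*t - 134) + 40*t^2 - 100*t + 40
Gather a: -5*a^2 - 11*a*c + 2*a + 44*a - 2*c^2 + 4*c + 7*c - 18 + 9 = -5*a^2 + a*(46 - 11*c) - 2*c^2 + 11*c - 9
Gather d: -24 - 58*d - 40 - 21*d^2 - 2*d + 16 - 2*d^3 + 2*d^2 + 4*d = -2*d^3 - 19*d^2 - 56*d - 48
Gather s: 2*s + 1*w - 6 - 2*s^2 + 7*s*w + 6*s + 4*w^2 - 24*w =-2*s^2 + s*(7*w + 8) + 4*w^2 - 23*w - 6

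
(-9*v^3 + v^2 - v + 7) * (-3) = 27*v^3 - 3*v^2 + 3*v - 21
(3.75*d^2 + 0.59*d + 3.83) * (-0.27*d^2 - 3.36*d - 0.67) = -1.0125*d^4 - 12.7593*d^3 - 5.529*d^2 - 13.2641*d - 2.5661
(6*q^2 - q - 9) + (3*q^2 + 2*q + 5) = 9*q^2 + q - 4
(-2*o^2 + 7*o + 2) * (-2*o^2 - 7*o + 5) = 4*o^4 - 63*o^2 + 21*o + 10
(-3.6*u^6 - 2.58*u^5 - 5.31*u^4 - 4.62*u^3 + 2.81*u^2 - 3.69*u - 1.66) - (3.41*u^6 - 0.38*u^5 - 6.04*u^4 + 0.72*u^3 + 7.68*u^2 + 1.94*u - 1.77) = -7.01*u^6 - 2.2*u^5 + 0.73*u^4 - 5.34*u^3 - 4.87*u^2 - 5.63*u + 0.11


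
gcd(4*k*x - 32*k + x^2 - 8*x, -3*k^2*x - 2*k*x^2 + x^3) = 1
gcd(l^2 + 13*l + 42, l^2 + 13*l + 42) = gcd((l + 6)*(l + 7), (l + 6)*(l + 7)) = l^2 + 13*l + 42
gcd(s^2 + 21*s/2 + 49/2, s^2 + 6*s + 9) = 1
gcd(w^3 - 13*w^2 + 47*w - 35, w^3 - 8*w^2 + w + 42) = w - 7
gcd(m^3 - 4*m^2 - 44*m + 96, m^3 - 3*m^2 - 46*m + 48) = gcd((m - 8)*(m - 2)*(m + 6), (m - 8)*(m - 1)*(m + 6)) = m^2 - 2*m - 48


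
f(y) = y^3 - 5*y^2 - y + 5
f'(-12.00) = 551.00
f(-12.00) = -2431.00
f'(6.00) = 47.00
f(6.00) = 35.00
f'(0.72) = -6.64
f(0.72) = 2.06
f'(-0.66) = 6.91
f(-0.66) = 3.19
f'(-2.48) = 42.25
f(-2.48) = -38.52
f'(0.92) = -7.66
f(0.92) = 0.63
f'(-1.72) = 25.08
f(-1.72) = -13.16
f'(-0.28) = 2.04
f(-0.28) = 4.87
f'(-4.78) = 115.35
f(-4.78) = -213.68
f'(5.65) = 38.27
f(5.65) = 20.10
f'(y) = 3*y^2 - 10*y - 1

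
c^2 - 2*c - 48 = (c - 8)*(c + 6)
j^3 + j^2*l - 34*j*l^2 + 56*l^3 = (j - 4*l)*(j - 2*l)*(j + 7*l)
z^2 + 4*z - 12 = (z - 2)*(z + 6)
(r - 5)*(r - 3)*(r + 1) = r^3 - 7*r^2 + 7*r + 15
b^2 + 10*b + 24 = (b + 4)*(b + 6)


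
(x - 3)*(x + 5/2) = x^2 - x/2 - 15/2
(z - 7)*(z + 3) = z^2 - 4*z - 21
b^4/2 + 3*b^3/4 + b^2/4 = b^2*(b/2 + 1/2)*(b + 1/2)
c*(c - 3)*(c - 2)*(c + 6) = c^4 + c^3 - 24*c^2 + 36*c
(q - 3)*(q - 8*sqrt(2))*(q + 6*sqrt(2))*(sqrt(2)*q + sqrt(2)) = sqrt(2)*q^4 - 4*q^3 - 2*sqrt(2)*q^3 - 99*sqrt(2)*q^2 + 8*q^2 + 12*q + 192*sqrt(2)*q + 288*sqrt(2)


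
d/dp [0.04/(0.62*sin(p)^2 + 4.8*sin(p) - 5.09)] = -(0.0496*sin(p) + 0.192)*cos(p)/(0.62*sin(p)^2 + 4.8*sin(p) - 5.09)^2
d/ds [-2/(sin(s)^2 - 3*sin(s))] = 2*(2*sin(s) - 3)*cos(s)/((sin(s) - 3)^2*sin(s)^2)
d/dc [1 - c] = -1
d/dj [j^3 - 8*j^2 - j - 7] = 3*j^2 - 16*j - 1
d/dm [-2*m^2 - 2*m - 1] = -4*m - 2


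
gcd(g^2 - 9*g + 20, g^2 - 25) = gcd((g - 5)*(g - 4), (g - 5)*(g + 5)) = g - 5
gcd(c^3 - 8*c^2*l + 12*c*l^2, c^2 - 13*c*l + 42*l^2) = c - 6*l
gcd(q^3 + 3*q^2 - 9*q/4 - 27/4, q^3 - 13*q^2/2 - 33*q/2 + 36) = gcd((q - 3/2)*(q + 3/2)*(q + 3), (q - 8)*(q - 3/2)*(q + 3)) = q^2 + 3*q/2 - 9/2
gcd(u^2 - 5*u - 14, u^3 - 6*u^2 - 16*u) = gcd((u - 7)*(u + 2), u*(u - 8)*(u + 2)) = u + 2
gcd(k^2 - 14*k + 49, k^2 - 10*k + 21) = k - 7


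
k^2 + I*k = k*(k + I)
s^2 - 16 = (s - 4)*(s + 4)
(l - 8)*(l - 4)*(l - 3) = l^3 - 15*l^2 + 68*l - 96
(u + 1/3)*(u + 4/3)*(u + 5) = u^3 + 20*u^2/3 + 79*u/9 + 20/9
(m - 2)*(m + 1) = m^2 - m - 2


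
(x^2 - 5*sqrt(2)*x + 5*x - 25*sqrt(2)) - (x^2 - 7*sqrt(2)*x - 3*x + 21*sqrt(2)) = 2*sqrt(2)*x + 8*x - 46*sqrt(2)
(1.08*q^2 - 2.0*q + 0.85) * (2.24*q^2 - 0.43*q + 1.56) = 2.4192*q^4 - 4.9444*q^3 + 4.4488*q^2 - 3.4855*q + 1.326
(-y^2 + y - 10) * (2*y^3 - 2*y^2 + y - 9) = -2*y^5 + 4*y^4 - 23*y^3 + 30*y^2 - 19*y + 90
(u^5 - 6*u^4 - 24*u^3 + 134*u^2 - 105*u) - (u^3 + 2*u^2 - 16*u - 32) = u^5 - 6*u^4 - 25*u^3 + 132*u^2 - 89*u + 32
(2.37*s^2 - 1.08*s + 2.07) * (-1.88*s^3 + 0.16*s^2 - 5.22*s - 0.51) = -4.4556*s^5 + 2.4096*s^4 - 16.4358*s^3 + 4.7601*s^2 - 10.2546*s - 1.0557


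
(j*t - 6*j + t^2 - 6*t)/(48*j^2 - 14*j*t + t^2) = (j*t - 6*j + t^2 - 6*t)/(48*j^2 - 14*j*t + t^2)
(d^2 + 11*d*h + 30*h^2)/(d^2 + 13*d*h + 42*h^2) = (d + 5*h)/(d + 7*h)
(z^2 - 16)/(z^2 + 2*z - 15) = (z^2 - 16)/(z^2 + 2*z - 15)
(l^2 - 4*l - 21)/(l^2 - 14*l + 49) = (l + 3)/(l - 7)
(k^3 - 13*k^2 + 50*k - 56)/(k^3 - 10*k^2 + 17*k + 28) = (k - 2)/(k + 1)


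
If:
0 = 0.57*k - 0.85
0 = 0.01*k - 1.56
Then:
No Solution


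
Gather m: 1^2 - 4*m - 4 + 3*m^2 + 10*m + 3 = 3*m^2 + 6*m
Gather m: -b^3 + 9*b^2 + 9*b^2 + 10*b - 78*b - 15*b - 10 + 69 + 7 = -b^3 + 18*b^2 - 83*b + 66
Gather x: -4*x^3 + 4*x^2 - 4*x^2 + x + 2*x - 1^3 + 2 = -4*x^3 + 3*x + 1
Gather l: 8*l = 8*l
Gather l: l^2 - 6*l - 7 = l^2 - 6*l - 7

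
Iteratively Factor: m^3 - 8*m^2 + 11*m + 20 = (m + 1)*(m^2 - 9*m + 20) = (m - 4)*(m + 1)*(m - 5)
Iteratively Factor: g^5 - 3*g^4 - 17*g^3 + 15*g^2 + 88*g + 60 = (g - 3)*(g^4 - 17*g^2 - 36*g - 20) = (g - 3)*(g + 1)*(g^3 - g^2 - 16*g - 20) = (g - 5)*(g - 3)*(g + 1)*(g^2 + 4*g + 4) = (g - 5)*(g - 3)*(g + 1)*(g + 2)*(g + 2)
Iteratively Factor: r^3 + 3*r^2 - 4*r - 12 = (r + 2)*(r^2 + r - 6) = (r + 2)*(r + 3)*(r - 2)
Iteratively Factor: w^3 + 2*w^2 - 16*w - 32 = (w - 4)*(w^2 + 6*w + 8) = (w - 4)*(w + 2)*(w + 4)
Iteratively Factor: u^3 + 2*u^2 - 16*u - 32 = (u - 4)*(u^2 + 6*u + 8) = (u - 4)*(u + 4)*(u + 2)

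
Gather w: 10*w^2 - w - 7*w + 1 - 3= 10*w^2 - 8*w - 2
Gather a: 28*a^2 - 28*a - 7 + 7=28*a^2 - 28*a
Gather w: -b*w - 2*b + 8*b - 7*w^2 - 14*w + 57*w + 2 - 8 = 6*b - 7*w^2 + w*(43 - b) - 6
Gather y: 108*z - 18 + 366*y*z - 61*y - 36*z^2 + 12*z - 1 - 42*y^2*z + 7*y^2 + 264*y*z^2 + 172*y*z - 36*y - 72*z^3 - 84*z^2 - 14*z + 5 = y^2*(7 - 42*z) + y*(264*z^2 + 538*z - 97) - 72*z^3 - 120*z^2 + 106*z - 14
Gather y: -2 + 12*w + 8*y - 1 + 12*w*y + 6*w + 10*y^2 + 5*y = 18*w + 10*y^2 + y*(12*w + 13) - 3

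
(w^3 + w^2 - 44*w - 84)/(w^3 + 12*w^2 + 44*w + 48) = (w - 7)/(w + 4)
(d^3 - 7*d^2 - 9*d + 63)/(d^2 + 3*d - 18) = (d^2 - 4*d - 21)/(d + 6)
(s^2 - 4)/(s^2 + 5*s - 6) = (s^2 - 4)/(s^2 + 5*s - 6)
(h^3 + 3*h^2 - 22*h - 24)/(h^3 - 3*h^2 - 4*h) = (h + 6)/h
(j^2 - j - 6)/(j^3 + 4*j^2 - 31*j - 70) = (j - 3)/(j^2 + 2*j - 35)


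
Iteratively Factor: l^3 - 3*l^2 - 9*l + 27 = (l - 3)*(l^2 - 9) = (l - 3)^2*(l + 3)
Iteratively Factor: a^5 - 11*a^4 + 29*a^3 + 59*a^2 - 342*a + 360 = (a - 4)*(a^4 - 7*a^3 + a^2 + 63*a - 90) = (a - 4)*(a - 2)*(a^3 - 5*a^2 - 9*a + 45) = (a - 5)*(a - 4)*(a - 2)*(a^2 - 9) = (a - 5)*(a - 4)*(a - 2)*(a + 3)*(a - 3)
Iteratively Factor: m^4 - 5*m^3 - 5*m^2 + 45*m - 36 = (m - 4)*(m^3 - m^2 - 9*m + 9) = (m - 4)*(m - 3)*(m^2 + 2*m - 3) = (m - 4)*(m - 3)*(m - 1)*(m + 3)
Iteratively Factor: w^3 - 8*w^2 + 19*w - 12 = (w - 1)*(w^2 - 7*w + 12) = (w - 3)*(w - 1)*(w - 4)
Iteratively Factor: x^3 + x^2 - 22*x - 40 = (x + 4)*(x^2 - 3*x - 10) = (x - 5)*(x + 4)*(x + 2)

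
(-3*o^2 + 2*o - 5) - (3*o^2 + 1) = -6*o^2 + 2*o - 6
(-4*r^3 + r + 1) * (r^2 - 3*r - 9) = -4*r^5 + 12*r^4 + 37*r^3 - 2*r^2 - 12*r - 9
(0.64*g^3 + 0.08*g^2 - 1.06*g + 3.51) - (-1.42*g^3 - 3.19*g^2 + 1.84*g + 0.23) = 2.06*g^3 + 3.27*g^2 - 2.9*g + 3.28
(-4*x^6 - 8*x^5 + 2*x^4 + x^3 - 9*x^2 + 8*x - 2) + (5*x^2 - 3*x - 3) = -4*x^6 - 8*x^5 + 2*x^4 + x^3 - 4*x^2 + 5*x - 5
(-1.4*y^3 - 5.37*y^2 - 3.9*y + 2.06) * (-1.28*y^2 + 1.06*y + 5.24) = 1.792*y^5 + 5.3896*y^4 - 8.0362*y^3 - 34.9096*y^2 - 18.2524*y + 10.7944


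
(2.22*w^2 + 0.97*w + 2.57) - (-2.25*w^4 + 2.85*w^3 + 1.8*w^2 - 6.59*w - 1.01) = 2.25*w^4 - 2.85*w^3 + 0.42*w^2 + 7.56*w + 3.58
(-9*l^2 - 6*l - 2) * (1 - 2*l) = 18*l^3 + 3*l^2 - 2*l - 2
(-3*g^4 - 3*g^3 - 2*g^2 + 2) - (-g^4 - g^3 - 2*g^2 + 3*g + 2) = -2*g^4 - 2*g^3 - 3*g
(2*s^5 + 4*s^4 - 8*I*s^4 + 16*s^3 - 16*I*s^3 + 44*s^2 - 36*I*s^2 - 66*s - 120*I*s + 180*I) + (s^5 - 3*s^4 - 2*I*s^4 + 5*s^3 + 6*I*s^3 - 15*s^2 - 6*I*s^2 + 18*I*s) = 3*s^5 + s^4 - 10*I*s^4 + 21*s^3 - 10*I*s^3 + 29*s^2 - 42*I*s^2 - 66*s - 102*I*s + 180*I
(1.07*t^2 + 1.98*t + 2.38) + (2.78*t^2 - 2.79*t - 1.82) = 3.85*t^2 - 0.81*t + 0.56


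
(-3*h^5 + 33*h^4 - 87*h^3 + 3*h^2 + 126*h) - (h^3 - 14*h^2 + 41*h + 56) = -3*h^5 + 33*h^4 - 88*h^3 + 17*h^2 + 85*h - 56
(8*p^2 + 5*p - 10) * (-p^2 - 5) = -8*p^4 - 5*p^3 - 30*p^2 - 25*p + 50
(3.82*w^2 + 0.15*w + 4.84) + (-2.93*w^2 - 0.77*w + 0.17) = 0.89*w^2 - 0.62*w + 5.01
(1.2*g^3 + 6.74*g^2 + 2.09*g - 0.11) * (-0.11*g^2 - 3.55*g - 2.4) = -0.132*g^5 - 5.0014*g^4 - 27.0369*g^3 - 23.5834*g^2 - 4.6255*g + 0.264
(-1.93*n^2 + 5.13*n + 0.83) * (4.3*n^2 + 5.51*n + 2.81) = -8.299*n^4 + 11.4247*n^3 + 26.412*n^2 + 18.9886*n + 2.3323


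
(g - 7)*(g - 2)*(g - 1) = g^3 - 10*g^2 + 23*g - 14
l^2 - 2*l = l*(l - 2)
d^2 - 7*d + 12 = (d - 4)*(d - 3)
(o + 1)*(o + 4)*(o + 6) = o^3 + 11*o^2 + 34*o + 24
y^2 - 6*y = y*(y - 6)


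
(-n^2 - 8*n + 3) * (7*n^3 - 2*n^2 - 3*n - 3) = -7*n^5 - 54*n^4 + 40*n^3 + 21*n^2 + 15*n - 9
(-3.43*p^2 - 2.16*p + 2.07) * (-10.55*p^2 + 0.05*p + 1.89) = 36.1865*p^4 + 22.6165*p^3 - 28.4292*p^2 - 3.9789*p + 3.9123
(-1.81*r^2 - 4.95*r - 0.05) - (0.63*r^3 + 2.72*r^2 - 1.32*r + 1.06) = -0.63*r^3 - 4.53*r^2 - 3.63*r - 1.11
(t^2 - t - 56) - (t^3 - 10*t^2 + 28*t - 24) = -t^3 + 11*t^2 - 29*t - 32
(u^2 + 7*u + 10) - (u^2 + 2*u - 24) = 5*u + 34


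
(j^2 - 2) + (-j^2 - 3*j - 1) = -3*j - 3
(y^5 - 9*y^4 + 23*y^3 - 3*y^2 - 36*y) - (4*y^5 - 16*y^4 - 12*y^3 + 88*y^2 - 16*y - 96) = -3*y^5 + 7*y^4 + 35*y^3 - 91*y^2 - 20*y + 96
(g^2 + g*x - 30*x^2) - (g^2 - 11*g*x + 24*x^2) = 12*g*x - 54*x^2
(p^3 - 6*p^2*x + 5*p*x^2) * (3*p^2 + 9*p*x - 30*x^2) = 3*p^5 - 9*p^4*x - 69*p^3*x^2 + 225*p^2*x^3 - 150*p*x^4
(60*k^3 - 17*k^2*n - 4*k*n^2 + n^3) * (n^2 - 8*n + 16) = 60*k^3*n^2 - 480*k^3*n + 960*k^3 - 17*k^2*n^3 + 136*k^2*n^2 - 272*k^2*n - 4*k*n^4 + 32*k*n^3 - 64*k*n^2 + n^5 - 8*n^4 + 16*n^3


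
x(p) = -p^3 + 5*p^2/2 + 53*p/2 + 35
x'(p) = -3*p^2 + 5*p + 53/2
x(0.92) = 60.72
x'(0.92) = 28.56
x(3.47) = 115.28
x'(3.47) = 7.73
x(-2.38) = -0.43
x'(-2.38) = -2.39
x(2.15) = 93.59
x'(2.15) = 23.38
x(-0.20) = 29.81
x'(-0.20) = 25.38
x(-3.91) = 29.38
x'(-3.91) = -38.91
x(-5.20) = 105.41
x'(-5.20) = -80.62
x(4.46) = 114.20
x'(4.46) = -10.87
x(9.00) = -253.00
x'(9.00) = -171.50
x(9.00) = -253.00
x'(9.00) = -171.50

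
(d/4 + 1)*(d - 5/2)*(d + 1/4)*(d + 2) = d^4/4 + 15*d^3/16 - 49*d^2/32 - 87*d/16 - 5/4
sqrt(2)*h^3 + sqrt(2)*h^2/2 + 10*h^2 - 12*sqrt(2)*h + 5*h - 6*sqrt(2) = (h - sqrt(2))*(h + 6*sqrt(2))*(sqrt(2)*h + sqrt(2)/2)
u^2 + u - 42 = (u - 6)*(u + 7)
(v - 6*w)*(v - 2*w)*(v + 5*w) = v^3 - 3*v^2*w - 28*v*w^2 + 60*w^3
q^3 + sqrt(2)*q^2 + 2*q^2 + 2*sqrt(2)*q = q*(q + 2)*(q + sqrt(2))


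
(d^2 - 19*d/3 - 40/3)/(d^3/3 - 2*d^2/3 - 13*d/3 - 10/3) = (-3*d^2 + 19*d + 40)/(-d^3 + 2*d^2 + 13*d + 10)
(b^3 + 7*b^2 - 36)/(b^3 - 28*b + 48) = (b + 3)/(b - 4)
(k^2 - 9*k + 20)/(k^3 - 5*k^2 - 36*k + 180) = (k - 4)/(k^2 - 36)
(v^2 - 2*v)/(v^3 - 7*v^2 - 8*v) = (2 - v)/(-v^2 + 7*v + 8)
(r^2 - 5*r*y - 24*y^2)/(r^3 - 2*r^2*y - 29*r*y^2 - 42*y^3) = (-r + 8*y)/(-r^2 + 5*r*y + 14*y^2)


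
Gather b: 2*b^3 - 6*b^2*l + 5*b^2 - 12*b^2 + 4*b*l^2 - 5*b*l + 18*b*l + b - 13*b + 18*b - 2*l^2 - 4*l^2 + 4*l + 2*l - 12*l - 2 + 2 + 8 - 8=2*b^3 + b^2*(-6*l - 7) + b*(4*l^2 + 13*l + 6) - 6*l^2 - 6*l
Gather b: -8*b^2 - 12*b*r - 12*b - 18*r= -8*b^2 + b*(-12*r - 12) - 18*r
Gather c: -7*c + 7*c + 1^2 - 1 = 0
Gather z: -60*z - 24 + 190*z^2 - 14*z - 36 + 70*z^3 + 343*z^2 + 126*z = 70*z^3 + 533*z^2 + 52*z - 60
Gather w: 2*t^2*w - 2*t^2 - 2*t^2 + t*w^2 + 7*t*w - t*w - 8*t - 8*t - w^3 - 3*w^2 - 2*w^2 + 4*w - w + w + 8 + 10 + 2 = -4*t^2 - 16*t - w^3 + w^2*(t - 5) + w*(2*t^2 + 6*t + 4) + 20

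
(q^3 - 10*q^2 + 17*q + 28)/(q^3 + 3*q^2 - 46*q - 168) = (q^2 - 3*q - 4)/(q^2 + 10*q + 24)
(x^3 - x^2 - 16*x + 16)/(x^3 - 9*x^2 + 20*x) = (x^2 + 3*x - 4)/(x*(x - 5))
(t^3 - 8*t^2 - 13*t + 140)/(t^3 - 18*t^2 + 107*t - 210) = (t + 4)/(t - 6)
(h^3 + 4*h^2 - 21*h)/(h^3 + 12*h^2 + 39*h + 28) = h*(h - 3)/(h^2 + 5*h + 4)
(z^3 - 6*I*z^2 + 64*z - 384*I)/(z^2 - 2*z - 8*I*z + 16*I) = (z^2 + 2*I*z + 48)/(z - 2)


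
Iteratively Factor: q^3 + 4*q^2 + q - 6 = (q - 1)*(q^2 + 5*q + 6) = (q - 1)*(q + 3)*(q + 2)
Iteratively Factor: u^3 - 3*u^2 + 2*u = (u - 1)*(u^2 - 2*u) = (u - 2)*(u - 1)*(u)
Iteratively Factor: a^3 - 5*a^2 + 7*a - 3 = (a - 1)*(a^2 - 4*a + 3) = (a - 3)*(a - 1)*(a - 1)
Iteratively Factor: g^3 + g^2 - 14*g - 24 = (g - 4)*(g^2 + 5*g + 6) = (g - 4)*(g + 3)*(g + 2)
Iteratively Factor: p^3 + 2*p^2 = (p)*(p^2 + 2*p) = p*(p + 2)*(p)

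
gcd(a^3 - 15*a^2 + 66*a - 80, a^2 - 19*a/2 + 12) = a - 8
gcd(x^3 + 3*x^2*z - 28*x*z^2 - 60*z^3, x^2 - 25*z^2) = x - 5*z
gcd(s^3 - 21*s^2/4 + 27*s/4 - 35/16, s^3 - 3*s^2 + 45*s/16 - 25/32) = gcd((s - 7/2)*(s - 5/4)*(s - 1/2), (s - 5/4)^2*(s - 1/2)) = s^2 - 7*s/4 + 5/8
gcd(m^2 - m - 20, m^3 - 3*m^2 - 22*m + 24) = m + 4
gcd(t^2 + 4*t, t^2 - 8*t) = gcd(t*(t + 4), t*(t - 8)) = t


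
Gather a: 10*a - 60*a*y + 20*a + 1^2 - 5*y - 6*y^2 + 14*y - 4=a*(30 - 60*y) - 6*y^2 + 9*y - 3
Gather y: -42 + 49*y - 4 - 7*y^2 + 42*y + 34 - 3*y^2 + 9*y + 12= -10*y^2 + 100*y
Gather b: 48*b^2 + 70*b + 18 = 48*b^2 + 70*b + 18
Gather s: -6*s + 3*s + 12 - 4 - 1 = 7 - 3*s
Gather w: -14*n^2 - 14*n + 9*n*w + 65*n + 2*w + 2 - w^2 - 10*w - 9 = -14*n^2 + 51*n - w^2 + w*(9*n - 8) - 7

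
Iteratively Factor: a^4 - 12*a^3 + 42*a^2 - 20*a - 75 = (a - 5)*(a^3 - 7*a^2 + 7*a + 15) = (a - 5)*(a - 3)*(a^2 - 4*a - 5) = (a - 5)*(a - 3)*(a + 1)*(a - 5)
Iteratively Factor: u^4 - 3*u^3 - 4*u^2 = (u)*(u^3 - 3*u^2 - 4*u) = u*(u + 1)*(u^2 - 4*u) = u*(u - 4)*(u + 1)*(u)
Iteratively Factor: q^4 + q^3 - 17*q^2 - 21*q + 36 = (q + 3)*(q^3 - 2*q^2 - 11*q + 12) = (q + 3)^2*(q^2 - 5*q + 4) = (q - 1)*(q + 3)^2*(q - 4)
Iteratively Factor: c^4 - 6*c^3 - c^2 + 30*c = (c - 3)*(c^3 - 3*c^2 - 10*c) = (c - 3)*(c + 2)*(c^2 - 5*c) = c*(c - 3)*(c + 2)*(c - 5)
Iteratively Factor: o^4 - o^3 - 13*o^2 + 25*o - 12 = (o - 1)*(o^3 - 13*o + 12) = (o - 1)^2*(o^2 + o - 12) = (o - 3)*(o - 1)^2*(o + 4)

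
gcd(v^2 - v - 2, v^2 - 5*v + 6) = v - 2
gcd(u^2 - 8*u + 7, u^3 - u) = u - 1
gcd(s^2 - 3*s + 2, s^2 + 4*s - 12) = s - 2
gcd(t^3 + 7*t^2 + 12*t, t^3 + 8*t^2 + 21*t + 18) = t + 3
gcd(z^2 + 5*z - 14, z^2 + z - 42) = z + 7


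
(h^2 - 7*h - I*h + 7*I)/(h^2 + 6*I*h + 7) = (h - 7)/(h + 7*I)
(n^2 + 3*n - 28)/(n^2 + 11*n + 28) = (n - 4)/(n + 4)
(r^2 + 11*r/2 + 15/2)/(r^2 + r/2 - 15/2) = (2*r + 5)/(2*r - 5)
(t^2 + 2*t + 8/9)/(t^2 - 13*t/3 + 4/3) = (9*t^2 + 18*t + 8)/(3*(3*t^2 - 13*t + 4))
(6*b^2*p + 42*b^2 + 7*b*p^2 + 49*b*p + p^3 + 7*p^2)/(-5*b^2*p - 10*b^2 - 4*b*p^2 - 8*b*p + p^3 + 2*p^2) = (6*b*p + 42*b + p^2 + 7*p)/(-5*b*p - 10*b + p^2 + 2*p)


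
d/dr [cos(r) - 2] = -sin(r)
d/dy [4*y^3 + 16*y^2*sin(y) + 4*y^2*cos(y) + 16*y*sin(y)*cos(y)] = -4*y^2*sin(y) + 16*y^2*cos(y) + 12*y^2 + 32*y*sin(y) + 8*y*cos(y) + 16*y*cos(2*y) + 8*sin(2*y)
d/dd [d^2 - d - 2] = 2*d - 1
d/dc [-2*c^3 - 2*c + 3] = -6*c^2 - 2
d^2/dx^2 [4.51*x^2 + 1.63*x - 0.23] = 9.02000000000000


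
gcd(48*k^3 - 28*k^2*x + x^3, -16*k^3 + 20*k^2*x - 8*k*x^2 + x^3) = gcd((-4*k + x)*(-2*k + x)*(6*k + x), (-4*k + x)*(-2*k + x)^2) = 8*k^2 - 6*k*x + x^2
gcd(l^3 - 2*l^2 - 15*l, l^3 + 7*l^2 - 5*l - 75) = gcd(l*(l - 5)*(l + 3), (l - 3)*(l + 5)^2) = 1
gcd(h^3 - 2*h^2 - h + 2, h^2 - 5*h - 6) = h + 1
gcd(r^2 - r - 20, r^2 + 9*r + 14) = 1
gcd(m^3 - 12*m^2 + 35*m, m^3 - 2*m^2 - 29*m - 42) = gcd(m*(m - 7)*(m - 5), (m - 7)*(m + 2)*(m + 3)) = m - 7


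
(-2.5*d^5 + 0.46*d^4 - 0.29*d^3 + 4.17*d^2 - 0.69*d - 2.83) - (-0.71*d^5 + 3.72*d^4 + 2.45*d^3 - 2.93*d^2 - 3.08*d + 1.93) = -1.79*d^5 - 3.26*d^4 - 2.74*d^3 + 7.1*d^2 + 2.39*d - 4.76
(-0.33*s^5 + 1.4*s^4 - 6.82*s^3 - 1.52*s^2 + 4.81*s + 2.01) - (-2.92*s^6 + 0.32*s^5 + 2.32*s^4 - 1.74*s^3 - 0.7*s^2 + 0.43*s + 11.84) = 2.92*s^6 - 0.65*s^5 - 0.92*s^4 - 5.08*s^3 - 0.82*s^2 + 4.38*s - 9.83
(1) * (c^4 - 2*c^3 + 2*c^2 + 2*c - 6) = c^4 - 2*c^3 + 2*c^2 + 2*c - 6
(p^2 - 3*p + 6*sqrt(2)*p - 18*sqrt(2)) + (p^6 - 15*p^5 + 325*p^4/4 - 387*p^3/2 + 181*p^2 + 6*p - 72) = p^6 - 15*p^5 + 325*p^4/4 - 387*p^3/2 + 182*p^2 + 3*p + 6*sqrt(2)*p - 72 - 18*sqrt(2)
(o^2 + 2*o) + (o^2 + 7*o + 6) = 2*o^2 + 9*o + 6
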